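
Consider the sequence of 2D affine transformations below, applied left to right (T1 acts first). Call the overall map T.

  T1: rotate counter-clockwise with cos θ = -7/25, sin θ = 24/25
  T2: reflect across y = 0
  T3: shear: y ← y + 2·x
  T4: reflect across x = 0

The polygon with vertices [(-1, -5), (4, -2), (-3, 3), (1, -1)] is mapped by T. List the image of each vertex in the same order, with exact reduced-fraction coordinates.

T1 rotate counter-clockwise with cos θ = -7/25, sin θ = 24/25: (-1, -5) → (127/25, 11/25); (4, -2) → (4/5, 22/5); (-3, 3) → (-51/25, -93/25); (1, -1) → (17/25, 31/25)
T2 reflect across y = 0: (127/25, 11/25) → (127/25, -11/25); (4/5, 22/5) → (4/5, -22/5); (-51/25, -93/25) → (-51/25, 93/25); (17/25, 31/25) → (17/25, -31/25)
T3 shear: y ← y + 2·x: (127/25, -11/25) → (127/25, 243/25); (4/5, -22/5) → (4/5, -14/5); (-51/25, 93/25) → (-51/25, -9/25); (17/25, -31/25) → (17/25, 3/25)
T4 reflect across x = 0: (127/25, 243/25) → (-127/25, 243/25); (4/5, -14/5) → (-4/5, -14/5); (-51/25, -9/25) → (51/25, -9/25); (17/25, 3/25) → (-17/25, 3/25)

image vertices: (-127/25, 243/25), (-4/5, -14/5), (51/25, -9/25), (-17/25, 3/25)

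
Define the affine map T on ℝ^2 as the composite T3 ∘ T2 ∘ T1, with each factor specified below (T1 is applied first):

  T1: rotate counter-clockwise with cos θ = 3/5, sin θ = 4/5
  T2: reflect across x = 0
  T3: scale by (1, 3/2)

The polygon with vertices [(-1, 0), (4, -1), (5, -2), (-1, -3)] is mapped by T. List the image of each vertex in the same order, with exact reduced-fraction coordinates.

T1 rotate counter-clockwise with cos θ = 3/5, sin θ = 4/5: (-1, 0) → (-3/5, -4/5); (4, -1) → (16/5, 13/5); (5, -2) → (23/5, 14/5); (-1, -3) → (9/5, -13/5)
T2 reflect across x = 0: (-3/5, -4/5) → (3/5, -4/5); (16/5, 13/5) → (-16/5, 13/5); (23/5, 14/5) → (-23/5, 14/5); (9/5, -13/5) → (-9/5, -13/5)
T3 scale by (1, 3/2): (3/5, -4/5) → (3/5, -6/5); (-16/5, 13/5) → (-16/5, 39/10); (-23/5, 14/5) → (-23/5, 21/5); (-9/5, -13/5) → (-9/5, -39/10)

image vertices: (3/5, -6/5), (-16/5, 39/10), (-23/5, 21/5), (-9/5, -39/10)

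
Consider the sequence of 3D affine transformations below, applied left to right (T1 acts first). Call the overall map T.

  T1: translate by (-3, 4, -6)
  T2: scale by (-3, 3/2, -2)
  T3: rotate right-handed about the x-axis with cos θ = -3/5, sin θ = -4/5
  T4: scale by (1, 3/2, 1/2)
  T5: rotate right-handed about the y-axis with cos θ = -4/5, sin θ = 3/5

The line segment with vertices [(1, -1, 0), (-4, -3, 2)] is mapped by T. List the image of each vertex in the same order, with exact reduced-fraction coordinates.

image vertices: (-201/25, 207/20, 18/25), (-93/5, 33/4, -51/5)

T1 translate by (-3, 4, -6): (1, -1, 0) → (-2, 3, -6); (-4, -3, 2) → (-7, 1, -4)
T2 scale by (-3, 3/2, -2): (-2, 3, -6) → (6, 9/2, 12); (-7, 1, -4) → (21, 3/2, 8)
T3 rotate right-handed about the x-axis with cos θ = -3/5, sin θ = -4/5: (6, 9/2, 12) → (6, 69/10, -54/5); (21, 3/2, 8) → (21, 11/2, -6)
T4 scale by (1, 3/2, 1/2): (6, 69/10, -54/5) → (6, 207/20, -27/5); (21, 11/2, -6) → (21, 33/4, -3)
T5 rotate right-handed about the y-axis with cos θ = -4/5, sin θ = 3/5: (6, 207/20, -27/5) → (-201/25, 207/20, 18/25); (21, 33/4, -3) → (-93/5, 33/4, -51/5)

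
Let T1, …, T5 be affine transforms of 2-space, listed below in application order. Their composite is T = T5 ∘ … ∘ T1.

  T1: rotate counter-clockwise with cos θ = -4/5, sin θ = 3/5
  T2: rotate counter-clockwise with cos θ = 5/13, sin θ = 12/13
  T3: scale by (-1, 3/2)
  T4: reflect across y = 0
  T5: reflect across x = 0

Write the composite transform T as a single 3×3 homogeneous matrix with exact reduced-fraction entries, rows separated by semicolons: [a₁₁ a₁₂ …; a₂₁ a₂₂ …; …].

T = [-56/65 33/65 0; 99/130 84/65 0; 0 0 1]

T1 = [-4/5 -3/5 0; 3/5 -4/5 0; 0 0 1]
T2·T1 = [-56/65 33/65 0; -33/65 -56/65 0; 0 0 1]
T3·…·T1 = [56/65 -33/65 0; -99/130 -84/65 0; 0 0 1]
T4·…·T1 = [56/65 -33/65 0; 99/130 84/65 0; 0 0 1]
T5·…·T1 = [-56/65 33/65 0; 99/130 84/65 0; 0 0 1]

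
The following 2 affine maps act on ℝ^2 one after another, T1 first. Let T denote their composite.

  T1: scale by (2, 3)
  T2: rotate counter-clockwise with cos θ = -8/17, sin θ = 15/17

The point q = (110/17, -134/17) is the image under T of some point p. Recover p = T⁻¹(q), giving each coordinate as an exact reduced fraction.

T1 = [2 0 0; 0 3 0; 0 0 1]
T2·T1 = [-16/17 -45/17 0; 30/17 -24/17 0; 0 0 1]
det M = 6; M⁻¹ = [-4/17 15/34 0; -5/17 -8/51 0; 0 0 1]
M⁻¹ · (110/17, -134/17)ᵀ = (-5, -2/3)ᵀ

p = (-5, -2/3)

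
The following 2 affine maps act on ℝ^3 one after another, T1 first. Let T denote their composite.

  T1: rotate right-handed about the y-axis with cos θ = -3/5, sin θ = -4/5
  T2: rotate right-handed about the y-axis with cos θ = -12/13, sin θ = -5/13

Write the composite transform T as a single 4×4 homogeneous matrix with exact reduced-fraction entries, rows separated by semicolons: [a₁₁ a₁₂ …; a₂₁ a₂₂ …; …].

T1 = [-3/5 0 -4/5 0; 0 1 0 0; 4/5 0 -3/5 0; 0 0 0 1]
T2·T1 = [16/65 0 63/65 0; 0 1 0 0; -63/65 0 16/65 0; 0 0 0 1]

T = [16/65 0 63/65 0; 0 1 0 0; -63/65 0 16/65 0; 0 0 0 1]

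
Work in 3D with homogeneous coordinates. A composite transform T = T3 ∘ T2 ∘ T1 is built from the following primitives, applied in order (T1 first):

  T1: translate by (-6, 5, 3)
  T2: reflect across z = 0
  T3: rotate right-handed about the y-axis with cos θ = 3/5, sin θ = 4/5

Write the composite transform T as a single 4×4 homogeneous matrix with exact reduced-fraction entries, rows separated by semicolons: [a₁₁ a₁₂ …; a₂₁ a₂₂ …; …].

T = [3/5 0 -4/5 -6; 0 1 0 5; -4/5 0 -3/5 3; 0 0 0 1]

T1 = [1 0 0 -6; 0 1 0 5; 0 0 1 3; 0 0 0 1]
T2·T1 = [1 0 0 -6; 0 1 0 5; 0 0 -1 -3; 0 0 0 1]
T3·…·T1 = [3/5 0 -4/5 -6; 0 1 0 5; -4/5 0 -3/5 3; 0 0 0 1]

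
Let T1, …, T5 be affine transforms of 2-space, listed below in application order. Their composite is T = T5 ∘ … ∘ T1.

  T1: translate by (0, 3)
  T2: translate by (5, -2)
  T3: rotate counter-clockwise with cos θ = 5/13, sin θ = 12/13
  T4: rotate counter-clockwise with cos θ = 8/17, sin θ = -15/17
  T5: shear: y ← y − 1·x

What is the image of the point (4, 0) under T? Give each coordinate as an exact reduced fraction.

T1 translate by (0, 3): (4, 0) → (4, 3)
T2 translate by (5, -2): (4, 3) → (9, 1)
T3 rotate counter-clockwise with cos θ = 5/13, sin θ = 12/13: (9, 1) → (33/13, 113/13)
T4 rotate counter-clockwise with cos θ = 8/17, sin θ = -15/17: (33/13, 113/13) → (1959/221, 409/221)
T5 shear: y ← y − 1·x: (1959/221, 409/221) → (1959/221, -1550/221)

T(p) = (1959/221, -1550/221)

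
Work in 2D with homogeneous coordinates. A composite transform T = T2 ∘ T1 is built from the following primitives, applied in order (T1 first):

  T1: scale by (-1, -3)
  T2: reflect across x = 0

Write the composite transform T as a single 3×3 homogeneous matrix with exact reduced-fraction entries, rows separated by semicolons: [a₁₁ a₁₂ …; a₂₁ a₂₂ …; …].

T1 = [-1 0 0; 0 -3 0; 0 0 1]
T2·T1 = [1 0 0; 0 -3 0; 0 0 1]

T = [1 0 0; 0 -3 0; 0 0 1]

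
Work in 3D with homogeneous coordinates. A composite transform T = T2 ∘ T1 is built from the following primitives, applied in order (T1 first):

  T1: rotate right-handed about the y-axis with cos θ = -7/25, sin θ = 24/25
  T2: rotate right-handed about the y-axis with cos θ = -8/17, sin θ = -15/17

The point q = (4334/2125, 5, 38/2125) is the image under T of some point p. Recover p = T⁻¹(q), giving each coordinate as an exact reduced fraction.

T1 = [-7/25 0 24/25 0; 0 1 0 0; -24/25 0 -7/25 0; 0 0 0 1]
T2·T1 = [416/425 0 -87/425 0; 0 1 0 0; 87/425 0 416/425 0; 0 0 0 1]
det M = 1; M⁻¹ = [416/425 0 87/425 0; 0 1 0 0; -87/425 0 416/425 0; 0 0 0 1]
M⁻¹ · (4334/2125, 5, 38/2125)ᵀ = (2, 5, -2/5)ᵀ

p = (2, 5, -2/5)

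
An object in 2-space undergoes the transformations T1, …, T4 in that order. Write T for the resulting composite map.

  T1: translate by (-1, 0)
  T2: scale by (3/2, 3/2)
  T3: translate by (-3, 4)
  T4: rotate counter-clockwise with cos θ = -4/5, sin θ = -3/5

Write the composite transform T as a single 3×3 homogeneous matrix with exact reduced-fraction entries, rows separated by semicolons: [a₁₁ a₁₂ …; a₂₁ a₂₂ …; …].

T = [-6/5 9/10 6; -9/10 -6/5 -1/2; 0 0 1]

T1 = [1 0 -1; 0 1 0; 0 0 1]
T2·T1 = [3/2 0 -3/2; 0 3/2 0; 0 0 1]
T3·…·T1 = [3/2 0 -9/2; 0 3/2 4; 0 0 1]
T4·…·T1 = [-6/5 9/10 6; -9/10 -6/5 -1/2; 0 0 1]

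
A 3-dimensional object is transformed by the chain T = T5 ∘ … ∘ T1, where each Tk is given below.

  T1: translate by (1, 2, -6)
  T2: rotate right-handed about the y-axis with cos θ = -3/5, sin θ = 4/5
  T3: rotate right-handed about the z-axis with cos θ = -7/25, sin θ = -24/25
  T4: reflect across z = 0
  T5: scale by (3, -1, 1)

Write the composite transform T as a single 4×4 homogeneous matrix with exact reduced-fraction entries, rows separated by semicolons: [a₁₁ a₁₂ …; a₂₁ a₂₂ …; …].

T = [63/125 72/25 -84/125 1287/125; -72/125 7/25 96/125 -578/125; 4/5 0 3/5 -14/5; 0 0 0 1]

T1 = [1 0 0 1; 0 1 0 2; 0 0 1 -6; 0 0 0 1]
T2·T1 = [-3/5 0 4/5 -27/5; 0 1 0 2; -4/5 0 -3/5 14/5; 0 0 0 1]
T3·…·T1 = [21/125 24/25 -28/125 429/125; 72/125 -7/25 -96/125 578/125; -4/5 0 -3/5 14/5; 0 0 0 1]
T4·…·T1 = [21/125 24/25 -28/125 429/125; 72/125 -7/25 -96/125 578/125; 4/5 0 3/5 -14/5; 0 0 0 1]
T5·…·T1 = [63/125 72/25 -84/125 1287/125; -72/125 7/25 96/125 -578/125; 4/5 0 3/5 -14/5; 0 0 0 1]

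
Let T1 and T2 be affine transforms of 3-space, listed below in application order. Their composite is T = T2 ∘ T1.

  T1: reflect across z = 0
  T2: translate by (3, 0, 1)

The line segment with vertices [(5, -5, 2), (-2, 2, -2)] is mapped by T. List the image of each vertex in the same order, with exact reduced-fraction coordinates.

T1 reflect across z = 0: (5, -5, 2) → (5, -5, -2); (-2, 2, -2) → (-2, 2, 2)
T2 translate by (3, 0, 1): (5, -5, -2) → (8, -5, -1); (-2, 2, 2) → (1, 2, 3)

image vertices: (8, -5, -1), (1, 2, 3)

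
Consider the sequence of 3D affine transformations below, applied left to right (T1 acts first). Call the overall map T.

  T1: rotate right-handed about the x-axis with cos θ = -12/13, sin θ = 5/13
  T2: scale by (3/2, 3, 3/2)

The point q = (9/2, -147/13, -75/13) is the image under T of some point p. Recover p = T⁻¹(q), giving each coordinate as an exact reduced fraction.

p = (3, 2, 5)

T1 = [1 0 0 0; 0 -12/13 -5/13 0; 0 5/13 -12/13 0; 0 0 0 1]
T2·T1 = [3/2 0 0 0; 0 -36/13 -15/13 0; 0 15/26 -18/13 0; 0 0 0 1]
det M = 27/4; M⁻¹ = [2/3 0 0 0; 0 -4/13 10/39 0; 0 -5/39 -8/13 0; 0 0 0 1]
M⁻¹ · (9/2, -147/13, -75/13)ᵀ = (3, 2, 5)ᵀ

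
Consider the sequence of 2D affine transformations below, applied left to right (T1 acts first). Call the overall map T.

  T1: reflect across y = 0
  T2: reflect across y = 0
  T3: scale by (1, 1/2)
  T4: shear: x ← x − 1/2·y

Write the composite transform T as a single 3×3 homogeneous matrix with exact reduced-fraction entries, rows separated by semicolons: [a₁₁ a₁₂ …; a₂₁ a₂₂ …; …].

T1 = [1 0 0; 0 -1 0; 0 0 1]
T2·T1 = [1 0 0; 0 1 0; 0 0 1]
T3·…·T1 = [1 0 0; 0 1/2 0; 0 0 1]
T4·…·T1 = [1 -1/4 0; 0 1/2 0; 0 0 1]

T = [1 -1/4 0; 0 1/2 0; 0 0 1]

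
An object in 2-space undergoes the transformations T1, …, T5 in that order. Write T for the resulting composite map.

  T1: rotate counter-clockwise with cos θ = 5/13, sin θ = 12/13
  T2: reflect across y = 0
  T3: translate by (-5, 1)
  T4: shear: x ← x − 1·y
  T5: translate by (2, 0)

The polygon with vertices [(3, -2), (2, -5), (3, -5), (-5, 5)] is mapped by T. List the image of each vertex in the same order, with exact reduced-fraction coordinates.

image vertices: (1, -1), (17/13, 14/13), (34/13, 2/13), (-172/13, 48/13)

T1 rotate counter-clockwise with cos θ = 5/13, sin θ = 12/13: (3, -2) → (3, 2); (2, -5) → (70/13, -1/13); (3, -5) → (75/13, 11/13); (-5, 5) → (-85/13, -35/13)
T2 reflect across y = 0: (3, 2) → (3, -2); (70/13, -1/13) → (70/13, 1/13); (75/13, 11/13) → (75/13, -11/13); (-85/13, -35/13) → (-85/13, 35/13)
T3 translate by (-5, 1): (3, -2) → (-2, -1); (70/13, 1/13) → (5/13, 14/13); (75/13, -11/13) → (10/13, 2/13); (-85/13, 35/13) → (-150/13, 48/13)
T4 shear: x ← x − 1·y: (-2, -1) → (-1, -1); (5/13, 14/13) → (-9/13, 14/13); (10/13, 2/13) → (8/13, 2/13); (-150/13, 48/13) → (-198/13, 48/13)
T5 translate by (2, 0): (-1, -1) → (1, -1); (-9/13, 14/13) → (17/13, 14/13); (8/13, 2/13) → (34/13, 2/13); (-198/13, 48/13) → (-172/13, 48/13)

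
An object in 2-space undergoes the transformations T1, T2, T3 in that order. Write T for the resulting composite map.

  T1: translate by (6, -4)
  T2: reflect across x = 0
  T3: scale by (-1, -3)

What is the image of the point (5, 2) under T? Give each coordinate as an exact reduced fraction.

T(p) = (11, 6)

T1 translate by (6, -4): (5, 2) → (11, -2)
T2 reflect across x = 0: (11, -2) → (-11, -2)
T3 scale by (-1, -3): (-11, -2) → (11, 6)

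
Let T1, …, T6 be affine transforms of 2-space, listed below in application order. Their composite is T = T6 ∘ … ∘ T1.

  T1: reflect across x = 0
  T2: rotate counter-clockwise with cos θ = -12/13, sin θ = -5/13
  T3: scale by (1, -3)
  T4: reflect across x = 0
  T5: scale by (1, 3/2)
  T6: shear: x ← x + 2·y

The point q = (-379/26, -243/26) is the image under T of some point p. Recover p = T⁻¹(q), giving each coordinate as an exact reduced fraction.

T1 = [-1 0 0; 0 1 0; 0 0 1]
T2·T1 = [12/13 5/13 0; 5/13 -12/13 0; 0 0 1]
T3·…·T1 = [12/13 5/13 0; -15/13 36/13 0; 0 0 1]
T4·…·T1 = [-12/13 -5/13 0; -15/13 36/13 0; 0 0 1]
T5·…·T1 = [-12/13 -5/13 0; -45/26 54/13 0; 0 0 1]
T6·…·T1 = [-57/13 103/13 0; -45/26 54/13 0; 0 0 1]
det M = -9/2; M⁻¹ = [-12/13 206/117 0; -5/13 38/39 0; 0 0 1]
M⁻¹ · (-379/26, -243/26)ᵀ = (-3, -7/2)ᵀ

p = (-3, -7/2)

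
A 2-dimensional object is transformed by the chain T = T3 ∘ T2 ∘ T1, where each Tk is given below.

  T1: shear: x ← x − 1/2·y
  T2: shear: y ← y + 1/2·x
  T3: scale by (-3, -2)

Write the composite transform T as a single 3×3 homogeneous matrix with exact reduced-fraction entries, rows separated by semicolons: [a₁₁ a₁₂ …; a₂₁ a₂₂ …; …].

T1 = [1 -1/2 0; 0 1 0; 0 0 1]
T2·T1 = [1 -1/2 0; 1/2 3/4 0; 0 0 1]
T3·…·T1 = [-3 3/2 0; -1 -3/2 0; 0 0 1]

T = [-3 3/2 0; -1 -3/2 0; 0 0 1]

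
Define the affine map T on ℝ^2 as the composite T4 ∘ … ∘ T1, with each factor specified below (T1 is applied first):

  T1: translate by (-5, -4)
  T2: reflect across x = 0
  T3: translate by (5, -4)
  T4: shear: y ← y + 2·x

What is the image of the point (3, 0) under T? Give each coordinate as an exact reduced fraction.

T(p) = (7, 6)

T1 translate by (-5, -4): (3, 0) → (-2, -4)
T2 reflect across x = 0: (-2, -4) → (2, -4)
T3 translate by (5, -4): (2, -4) → (7, -8)
T4 shear: y ← y + 2·x: (7, -8) → (7, 6)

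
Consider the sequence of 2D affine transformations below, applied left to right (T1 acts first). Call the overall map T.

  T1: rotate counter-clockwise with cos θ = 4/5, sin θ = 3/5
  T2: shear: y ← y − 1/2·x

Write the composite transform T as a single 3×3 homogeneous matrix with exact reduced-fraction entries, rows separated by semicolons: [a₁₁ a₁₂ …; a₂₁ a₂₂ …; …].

T1 = [4/5 -3/5 0; 3/5 4/5 0; 0 0 1]
T2·T1 = [4/5 -3/5 0; 1/5 11/10 0; 0 0 1]

T = [4/5 -3/5 0; 1/5 11/10 0; 0 0 1]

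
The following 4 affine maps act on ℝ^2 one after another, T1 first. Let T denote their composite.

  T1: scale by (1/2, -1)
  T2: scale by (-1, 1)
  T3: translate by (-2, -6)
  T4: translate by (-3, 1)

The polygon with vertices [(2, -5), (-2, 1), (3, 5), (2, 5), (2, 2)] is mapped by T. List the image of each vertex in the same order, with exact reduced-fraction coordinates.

image vertices: (-6, 0), (-4, -6), (-13/2, -10), (-6, -10), (-6, -7)

T1 scale by (1/2, -1): (2, -5) → (1, 5); (-2, 1) → (-1, -1); (3, 5) → (3/2, -5); (2, 5) → (1, -5); (2, 2) → (1, -2)
T2 scale by (-1, 1): (1, 5) → (-1, 5); (-1, -1) → (1, -1); (3/2, -5) → (-3/2, -5); (1, -5) → (-1, -5); (1, -2) → (-1, -2)
T3 translate by (-2, -6): (-1, 5) → (-3, -1); (1, -1) → (-1, -7); (-3/2, -5) → (-7/2, -11); (-1, -5) → (-3, -11); (-1, -2) → (-3, -8)
T4 translate by (-3, 1): (-3, -1) → (-6, 0); (-1, -7) → (-4, -6); (-7/2, -11) → (-13/2, -10); (-3, -11) → (-6, -10); (-3, -8) → (-6, -7)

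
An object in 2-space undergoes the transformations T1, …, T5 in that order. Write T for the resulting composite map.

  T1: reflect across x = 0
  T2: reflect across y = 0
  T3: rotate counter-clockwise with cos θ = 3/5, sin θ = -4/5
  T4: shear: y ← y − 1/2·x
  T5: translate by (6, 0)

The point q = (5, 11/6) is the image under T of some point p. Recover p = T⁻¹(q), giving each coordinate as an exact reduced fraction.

p = (5/3, 0)

T1 = [-1 0 0; 0 1 0; 0 0 1]
T2·T1 = [-1 0 0; 0 -1 0; 0 0 1]
T3·…·T1 = [-3/5 -4/5 0; 4/5 -3/5 0; 0 0 1]
T4·…·T1 = [-3/5 -4/5 0; 11/10 -1/5 0; 0 0 1]
T5·…·T1 = [-3/5 -4/5 6; 11/10 -1/5 0; 0 0 1]
det M = 1; M⁻¹ = [-1/5 4/5 6/5; -11/10 -3/5 33/5; 0 0 1]
M⁻¹ · (5, 11/6)ᵀ = (5/3, 0)ᵀ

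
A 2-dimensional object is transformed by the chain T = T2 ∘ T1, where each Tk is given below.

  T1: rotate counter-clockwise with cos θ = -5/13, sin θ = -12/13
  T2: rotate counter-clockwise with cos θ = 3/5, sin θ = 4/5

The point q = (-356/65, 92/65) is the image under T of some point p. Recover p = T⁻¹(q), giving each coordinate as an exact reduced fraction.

p = (-4, -4)

T1 = [-5/13 12/13 0; -12/13 -5/13 0; 0 0 1]
T2·T1 = [33/65 56/65 0; -56/65 33/65 0; 0 0 1]
det M = 1; M⁻¹ = [33/65 -56/65 0; 56/65 33/65 0; 0 0 1]
M⁻¹ · (-356/65, 92/65)ᵀ = (-4, -4)ᵀ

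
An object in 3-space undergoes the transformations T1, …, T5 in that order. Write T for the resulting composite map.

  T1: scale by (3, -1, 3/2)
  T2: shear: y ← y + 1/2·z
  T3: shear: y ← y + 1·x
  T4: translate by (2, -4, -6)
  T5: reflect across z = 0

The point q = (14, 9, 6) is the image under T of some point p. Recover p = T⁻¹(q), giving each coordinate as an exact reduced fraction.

T1 = [3 0 0 0; 0 -1 0 0; 0 0 3/2 0; 0 0 0 1]
T2·T1 = [3 0 0 0; 0 -1 3/4 0; 0 0 3/2 0; 0 0 0 1]
T3·…·T1 = [3 0 0 0; 3 -1 3/4 0; 0 0 3/2 0; 0 0 0 1]
T4·…·T1 = [3 0 0 2; 3 -1 3/4 -4; 0 0 3/2 -6; 0 0 0 1]
T5·…·T1 = [3 0 0 2; 3 -1 3/4 -4; 0 0 -3/2 6; 0 0 0 1]
det M = 9/2; M⁻¹ = [1/3 0 0 -2/3; 1 -1 -1/2 -3; 0 0 -2/3 4; 0 0 0 1]
M⁻¹ · (14, 9, 6)ᵀ = (4, -1, 0)ᵀ

p = (4, -1, 0)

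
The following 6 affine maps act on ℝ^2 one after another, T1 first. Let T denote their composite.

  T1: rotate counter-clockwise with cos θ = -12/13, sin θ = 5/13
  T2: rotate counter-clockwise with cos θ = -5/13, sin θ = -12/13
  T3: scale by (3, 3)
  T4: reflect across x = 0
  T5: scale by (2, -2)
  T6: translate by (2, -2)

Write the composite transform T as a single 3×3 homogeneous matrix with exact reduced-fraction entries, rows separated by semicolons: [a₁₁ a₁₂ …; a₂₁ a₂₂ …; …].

T = [-720/169 714/169 2; -714/169 -720/169 -2; 0 0 1]

T1 = [-12/13 -5/13 0; 5/13 -12/13 0; 0 0 1]
T2·T1 = [120/169 -119/169 0; 119/169 120/169 0; 0 0 1]
T3·…·T1 = [360/169 -357/169 0; 357/169 360/169 0; 0 0 1]
T4·…·T1 = [-360/169 357/169 0; 357/169 360/169 0; 0 0 1]
T5·…·T1 = [-720/169 714/169 0; -714/169 -720/169 0; 0 0 1]
T6·…·T1 = [-720/169 714/169 2; -714/169 -720/169 -2; 0 0 1]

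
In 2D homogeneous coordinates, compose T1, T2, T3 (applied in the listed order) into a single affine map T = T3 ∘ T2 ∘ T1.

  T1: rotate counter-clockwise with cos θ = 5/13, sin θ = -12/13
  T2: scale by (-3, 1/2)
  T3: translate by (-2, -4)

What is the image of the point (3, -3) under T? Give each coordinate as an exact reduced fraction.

T(p) = (37/13, -155/26)

T1 rotate counter-clockwise with cos θ = 5/13, sin θ = -12/13: (3, -3) → (-21/13, -51/13)
T2 scale by (-3, 1/2): (-21/13, -51/13) → (63/13, -51/26)
T3 translate by (-2, -4): (63/13, -51/26) → (37/13, -155/26)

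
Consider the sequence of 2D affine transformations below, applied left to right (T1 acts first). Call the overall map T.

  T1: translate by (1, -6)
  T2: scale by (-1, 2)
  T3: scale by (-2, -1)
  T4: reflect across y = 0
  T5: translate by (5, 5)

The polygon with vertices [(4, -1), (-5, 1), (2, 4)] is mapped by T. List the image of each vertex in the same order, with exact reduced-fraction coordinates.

image vertices: (15, -9), (-3, -5), (11, 1)

T1 translate by (1, -6): (4, -1) → (5, -7); (-5, 1) → (-4, -5); (2, 4) → (3, -2)
T2 scale by (-1, 2): (5, -7) → (-5, -14); (-4, -5) → (4, -10); (3, -2) → (-3, -4)
T3 scale by (-2, -1): (-5, -14) → (10, 14); (4, -10) → (-8, 10); (-3, -4) → (6, 4)
T4 reflect across y = 0: (10, 14) → (10, -14); (-8, 10) → (-8, -10); (6, 4) → (6, -4)
T5 translate by (5, 5): (10, -14) → (15, -9); (-8, -10) → (-3, -5); (6, -4) → (11, 1)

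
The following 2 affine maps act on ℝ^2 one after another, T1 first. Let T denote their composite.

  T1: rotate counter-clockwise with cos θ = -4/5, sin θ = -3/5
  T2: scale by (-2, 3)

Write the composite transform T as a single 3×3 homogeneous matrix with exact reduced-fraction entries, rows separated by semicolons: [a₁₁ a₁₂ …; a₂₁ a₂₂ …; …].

T1 = [-4/5 3/5 0; -3/5 -4/5 0; 0 0 1]
T2·T1 = [8/5 -6/5 0; -9/5 -12/5 0; 0 0 1]

T = [8/5 -6/5 0; -9/5 -12/5 0; 0 0 1]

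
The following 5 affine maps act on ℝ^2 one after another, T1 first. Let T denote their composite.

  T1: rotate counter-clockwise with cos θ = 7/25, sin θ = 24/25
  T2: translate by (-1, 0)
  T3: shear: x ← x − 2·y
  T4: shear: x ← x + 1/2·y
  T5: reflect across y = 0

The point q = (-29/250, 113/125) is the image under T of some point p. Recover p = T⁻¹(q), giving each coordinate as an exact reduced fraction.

p = (-1, 1/5)

T1 = [7/25 -24/25 0; 24/25 7/25 0; 0 0 1]
T2·T1 = [7/25 -24/25 -1; 24/25 7/25 0; 0 0 1]
T3·…·T1 = [-41/25 -38/25 -1; 24/25 7/25 0; 0 0 1]
T4·…·T1 = [-29/25 -69/50 -1; 24/25 7/25 0; 0 0 1]
T5·…·T1 = [-29/25 -69/50 -1; -24/25 -7/25 0; 0 0 1]
det M = -1; M⁻¹ = [7/25 -69/50 7/25; -24/25 29/25 -24/25; 0 0 1]
M⁻¹ · (-29/250, 113/125)ᵀ = (-1, 1/5)ᵀ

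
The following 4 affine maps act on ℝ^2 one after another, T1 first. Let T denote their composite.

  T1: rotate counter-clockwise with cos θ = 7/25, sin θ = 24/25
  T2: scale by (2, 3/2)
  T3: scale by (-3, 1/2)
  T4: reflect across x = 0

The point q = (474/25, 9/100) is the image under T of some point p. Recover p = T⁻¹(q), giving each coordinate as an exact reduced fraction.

p = (1, -3)

T1 = [7/25 -24/25 0; 24/25 7/25 0; 0 0 1]
T2·T1 = [14/25 -48/25 0; 36/25 21/50 0; 0 0 1]
T3·…·T1 = [-42/25 144/25 0; 18/25 21/100 0; 0 0 1]
T4·…·T1 = [42/25 -144/25 0; 18/25 21/100 0; 0 0 1]
det M = 9/2; M⁻¹ = [7/150 32/25 0; -4/25 28/75 0; 0 0 1]
M⁻¹ · (474/25, 9/100)ᵀ = (1, -3)ᵀ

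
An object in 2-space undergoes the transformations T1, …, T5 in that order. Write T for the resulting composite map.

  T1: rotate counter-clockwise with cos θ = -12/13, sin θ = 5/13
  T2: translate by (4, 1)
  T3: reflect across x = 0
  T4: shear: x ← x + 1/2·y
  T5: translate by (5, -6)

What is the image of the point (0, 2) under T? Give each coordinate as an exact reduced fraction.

T1 rotate counter-clockwise with cos θ = -12/13, sin θ = 5/13: (0, 2) → (-10/13, -24/13)
T2 translate by (4, 1): (-10/13, -24/13) → (42/13, -11/13)
T3 reflect across x = 0: (42/13, -11/13) → (-42/13, -11/13)
T4 shear: x ← x + 1/2·y: (-42/13, -11/13) → (-95/26, -11/13)
T5 translate by (5, -6): (-95/26, -11/13) → (35/26, -89/13)

T(p) = (35/26, -89/13)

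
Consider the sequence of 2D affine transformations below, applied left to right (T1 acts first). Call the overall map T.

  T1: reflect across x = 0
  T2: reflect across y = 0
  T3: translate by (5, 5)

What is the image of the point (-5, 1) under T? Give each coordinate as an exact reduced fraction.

T1 reflect across x = 0: (-5, 1) → (5, 1)
T2 reflect across y = 0: (5, 1) → (5, -1)
T3 translate by (5, 5): (5, -1) → (10, 4)

T(p) = (10, 4)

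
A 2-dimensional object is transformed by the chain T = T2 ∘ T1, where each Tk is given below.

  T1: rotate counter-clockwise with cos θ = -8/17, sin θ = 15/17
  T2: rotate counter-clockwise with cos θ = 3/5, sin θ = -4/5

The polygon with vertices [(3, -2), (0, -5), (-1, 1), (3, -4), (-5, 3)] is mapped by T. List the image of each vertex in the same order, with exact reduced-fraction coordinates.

T1 rotate counter-clockwise with cos θ = -8/17, sin θ = 15/17: (3, -2) → (6/17, 61/17); (0, -5) → (75/17, 40/17); (-1, 1) → (-7/17, -23/17); (3, -4) → (36/17, 77/17); (-5, 3) → (-5/17, -99/17)
T2 rotate counter-clockwise with cos θ = 3/5, sin θ = -4/5: (6/17, 61/17) → (262/85, 159/85); (75/17, 40/17) → (77/17, -36/17); (-7/17, -23/17) → (-113/85, -41/85); (36/17, 77/17) → (416/85, 87/85); (-5/17, -99/17) → (-411/85, -277/85)

image vertices: (262/85, 159/85), (77/17, -36/17), (-113/85, -41/85), (416/85, 87/85), (-411/85, -277/85)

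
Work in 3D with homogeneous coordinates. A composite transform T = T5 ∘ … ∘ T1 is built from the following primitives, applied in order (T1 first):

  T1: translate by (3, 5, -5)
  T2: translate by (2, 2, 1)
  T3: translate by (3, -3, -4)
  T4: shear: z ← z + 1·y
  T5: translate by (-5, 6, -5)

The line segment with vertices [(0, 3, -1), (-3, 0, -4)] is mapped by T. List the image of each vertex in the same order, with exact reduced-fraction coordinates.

image vertices: (3, 13, -7), (0, 10, -13)

T1 translate by (3, 5, -5): (0, 3, -1) → (3, 8, -6); (-3, 0, -4) → (0, 5, -9)
T2 translate by (2, 2, 1): (3, 8, -6) → (5, 10, -5); (0, 5, -9) → (2, 7, -8)
T3 translate by (3, -3, -4): (5, 10, -5) → (8, 7, -9); (2, 7, -8) → (5, 4, -12)
T4 shear: z ← z + 1·y: (8, 7, -9) → (8, 7, -2); (5, 4, -12) → (5, 4, -8)
T5 translate by (-5, 6, -5): (8, 7, -2) → (3, 13, -7); (5, 4, -8) → (0, 10, -13)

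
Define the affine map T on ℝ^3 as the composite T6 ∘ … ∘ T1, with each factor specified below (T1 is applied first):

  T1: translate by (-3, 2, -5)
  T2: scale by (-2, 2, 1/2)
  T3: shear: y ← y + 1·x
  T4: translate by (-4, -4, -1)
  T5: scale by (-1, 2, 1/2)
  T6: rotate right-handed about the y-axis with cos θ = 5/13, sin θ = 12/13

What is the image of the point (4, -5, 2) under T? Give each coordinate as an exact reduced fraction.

T1 translate by (-3, 2, -5): (4, -5, 2) → (1, -3, -3)
T2 scale by (-2, 2, 1/2): (1, -3, -3) → (-2, -6, -3/2)
T3 shear: y ← y + 1·x: (-2, -6, -3/2) → (-2, -8, -3/2)
T4 translate by (-4, -4, -1): (-2, -8, -3/2) → (-6, -12, -5/2)
T5 scale by (-1, 2, 1/2): (-6, -12, -5/2) → (6, -24, -5/4)
T6 rotate right-handed about the y-axis with cos θ = 5/13, sin θ = 12/13: (6, -24, -5/4) → (15/13, -24, -313/52)

T(p) = (15/13, -24, -313/52)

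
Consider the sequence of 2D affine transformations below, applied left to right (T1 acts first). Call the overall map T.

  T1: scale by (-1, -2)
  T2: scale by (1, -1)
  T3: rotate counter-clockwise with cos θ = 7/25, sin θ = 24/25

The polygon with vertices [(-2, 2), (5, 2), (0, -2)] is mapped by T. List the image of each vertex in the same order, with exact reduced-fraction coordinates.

image vertices: (-82/25, 76/25), (-131/25, -92/25), (96/25, -28/25)

T1 scale by (-1, -2): (-2, 2) → (2, -4); (5, 2) → (-5, -4); (0, -2) → (0, 4)
T2 scale by (1, -1): (2, -4) → (2, 4); (-5, -4) → (-5, 4); (0, 4) → (0, -4)
T3 rotate counter-clockwise with cos θ = 7/25, sin θ = 24/25: (2, 4) → (-82/25, 76/25); (-5, 4) → (-131/25, -92/25); (0, -4) → (96/25, -28/25)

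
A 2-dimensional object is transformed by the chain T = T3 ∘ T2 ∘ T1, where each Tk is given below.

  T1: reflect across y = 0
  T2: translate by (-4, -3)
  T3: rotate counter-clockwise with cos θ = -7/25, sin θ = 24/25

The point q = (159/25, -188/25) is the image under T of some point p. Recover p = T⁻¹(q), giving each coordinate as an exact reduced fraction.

p = (-5, 1)

T1 = [1 0 0; 0 -1 0; 0 0 1]
T2·T1 = [1 0 -4; 0 -1 -3; 0 0 1]
T3·…·T1 = [-7/25 24/25 4; 24/25 7/25 -3; 0 0 1]
det M = -1; M⁻¹ = [-7/25 24/25 4; 24/25 7/25 -3; 0 0 1]
M⁻¹ · (159/25, -188/25)ᵀ = (-5, 1)ᵀ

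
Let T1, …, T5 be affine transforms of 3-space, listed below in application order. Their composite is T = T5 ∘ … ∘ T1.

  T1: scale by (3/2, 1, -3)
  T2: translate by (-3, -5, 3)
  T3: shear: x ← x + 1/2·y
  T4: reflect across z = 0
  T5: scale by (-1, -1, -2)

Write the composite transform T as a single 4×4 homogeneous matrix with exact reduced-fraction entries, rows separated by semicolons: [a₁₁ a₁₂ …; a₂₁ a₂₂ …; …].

T1 = [3/2 0 0 0; 0 1 0 0; 0 0 -3 0; 0 0 0 1]
T2·T1 = [3/2 0 0 -3; 0 1 0 -5; 0 0 -3 3; 0 0 0 1]
T3·…·T1 = [3/2 1/2 0 -11/2; 0 1 0 -5; 0 0 -3 3; 0 0 0 1]
T4·…·T1 = [3/2 1/2 0 -11/2; 0 1 0 -5; 0 0 3 -3; 0 0 0 1]
T5·…·T1 = [-3/2 -1/2 0 11/2; 0 -1 0 5; 0 0 -6 6; 0 0 0 1]

T = [-3/2 -1/2 0 11/2; 0 -1 0 5; 0 0 -6 6; 0 0 0 1]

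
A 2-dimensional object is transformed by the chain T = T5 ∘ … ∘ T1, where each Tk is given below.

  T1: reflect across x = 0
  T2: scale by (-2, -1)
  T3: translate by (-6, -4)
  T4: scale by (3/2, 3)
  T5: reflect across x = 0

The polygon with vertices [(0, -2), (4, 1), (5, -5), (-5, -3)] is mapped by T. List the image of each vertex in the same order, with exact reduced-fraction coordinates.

image vertices: (9, -6), (-3, -15), (-6, 3), (24, -3)

T1 reflect across x = 0: (0, -2) → (0, -2); (4, 1) → (-4, 1); (5, -5) → (-5, -5); (-5, -3) → (5, -3)
T2 scale by (-2, -1): (0, -2) → (0, 2); (-4, 1) → (8, -1); (-5, -5) → (10, 5); (5, -3) → (-10, 3)
T3 translate by (-6, -4): (0, 2) → (-6, -2); (8, -1) → (2, -5); (10, 5) → (4, 1); (-10, 3) → (-16, -1)
T4 scale by (3/2, 3): (-6, -2) → (-9, -6); (2, -5) → (3, -15); (4, 1) → (6, 3); (-16, -1) → (-24, -3)
T5 reflect across x = 0: (-9, -6) → (9, -6); (3, -15) → (-3, -15); (6, 3) → (-6, 3); (-24, -3) → (24, -3)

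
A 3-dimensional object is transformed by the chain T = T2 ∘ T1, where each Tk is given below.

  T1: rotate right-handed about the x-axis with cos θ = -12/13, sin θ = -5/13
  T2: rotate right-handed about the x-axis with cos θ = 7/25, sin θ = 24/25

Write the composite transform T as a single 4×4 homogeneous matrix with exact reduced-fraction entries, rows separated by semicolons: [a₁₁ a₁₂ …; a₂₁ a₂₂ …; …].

T1 = [1 0 0 0; 0 -12/13 5/13 0; 0 -5/13 -12/13 0; 0 0 0 1]
T2·T1 = [1 0 0 0; 0 36/325 323/325 0; 0 -323/325 36/325 0; 0 0 0 1]

T = [1 0 0 0; 0 36/325 323/325 0; 0 -323/325 36/325 0; 0 0 0 1]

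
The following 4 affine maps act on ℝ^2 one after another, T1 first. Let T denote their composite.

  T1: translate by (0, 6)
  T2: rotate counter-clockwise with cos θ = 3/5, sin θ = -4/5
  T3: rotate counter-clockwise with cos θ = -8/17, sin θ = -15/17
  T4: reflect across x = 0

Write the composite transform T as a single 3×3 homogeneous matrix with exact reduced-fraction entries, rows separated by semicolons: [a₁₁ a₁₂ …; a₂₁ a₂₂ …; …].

T1 = [1 0 0; 0 1 6; 0 0 1]
T2·T1 = [3/5 4/5 24/5; -4/5 3/5 18/5; 0 0 1]
T3·…·T1 = [-84/85 13/85 78/85; -13/85 -84/85 -504/85; 0 0 1]
T4·…·T1 = [84/85 -13/85 -78/85; -13/85 -84/85 -504/85; 0 0 1]

T = [84/85 -13/85 -78/85; -13/85 -84/85 -504/85; 0 0 1]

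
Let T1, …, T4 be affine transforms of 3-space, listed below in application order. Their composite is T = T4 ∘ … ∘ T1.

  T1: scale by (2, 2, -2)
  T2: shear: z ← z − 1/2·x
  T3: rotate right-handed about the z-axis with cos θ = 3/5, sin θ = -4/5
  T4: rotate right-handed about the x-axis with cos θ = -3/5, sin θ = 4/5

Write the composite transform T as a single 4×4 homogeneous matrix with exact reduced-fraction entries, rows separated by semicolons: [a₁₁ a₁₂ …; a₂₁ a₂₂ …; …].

T1 = [2 0 0 0; 0 2 0 0; 0 0 -2 0; 0 0 0 1]
T2·T1 = [2 0 0 0; 0 2 0 0; -1 0 -2 0; 0 0 0 1]
T3·…·T1 = [6/5 8/5 0 0; -8/5 6/5 0 0; -1 0 -2 0; 0 0 0 1]
T4·…·T1 = [6/5 8/5 0 0; 44/25 -18/25 8/5 0; -17/25 24/25 6/5 0; 0 0 0 1]

T = [6/5 8/5 0 0; 44/25 -18/25 8/5 0; -17/25 24/25 6/5 0; 0 0 0 1]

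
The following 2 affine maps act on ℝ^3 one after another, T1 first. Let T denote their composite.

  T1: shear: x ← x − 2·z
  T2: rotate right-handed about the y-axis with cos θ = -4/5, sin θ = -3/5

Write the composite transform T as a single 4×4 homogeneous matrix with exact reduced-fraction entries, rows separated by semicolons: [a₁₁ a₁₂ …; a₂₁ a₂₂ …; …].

T = [-4/5 0 1 0; 0 1 0 0; 3/5 0 -2 0; 0 0 0 1]

T1 = [1 0 -2 0; 0 1 0 0; 0 0 1 0; 0 0 0 1]
T2·T1 = [-4/5 0 1 0; 0 1 0 0; 3/5 0 -2 0; 0 0 0 1]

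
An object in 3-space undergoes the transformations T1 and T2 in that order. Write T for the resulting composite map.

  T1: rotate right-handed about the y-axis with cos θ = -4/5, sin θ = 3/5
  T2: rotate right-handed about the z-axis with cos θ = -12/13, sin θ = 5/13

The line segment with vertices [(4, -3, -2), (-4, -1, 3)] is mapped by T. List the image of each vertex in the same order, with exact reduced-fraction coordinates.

image vertices: (339/65, 14/13, -4/5), (-55/13, 37/13, 0)

T1 rotate right-handed about the y-axis with cos θ = -4/5, sin θ = 3/5: (4, -3, -2) → (-22/5, -3, -4/5); (-4, -1, 3) → (5, -1, 0)
T2 rotate right-handed about the z-axis with cos θ = -12/13, sin θ = 5/13: (-22/5, -3, -4/5) → (339/65, 14/13, -4/5); (5, -1, 0) → (-55/13, 37/13, 0)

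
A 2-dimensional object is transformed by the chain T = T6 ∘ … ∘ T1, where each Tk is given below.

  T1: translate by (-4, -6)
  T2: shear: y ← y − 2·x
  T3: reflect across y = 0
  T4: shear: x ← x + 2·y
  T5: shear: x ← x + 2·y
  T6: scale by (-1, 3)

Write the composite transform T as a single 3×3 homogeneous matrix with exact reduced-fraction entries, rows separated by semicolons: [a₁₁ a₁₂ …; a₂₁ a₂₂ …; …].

T = [-9 4 12; 6 -3 -6; 0 0 1]

T1 = [1 0 -4; 0 1 -6; 0 0 1]
T2·T1 = [1 0 -4; -2 1 2; 0 0 1]
T3·…·T1 = [1 0 -4; 2 -1 -2; 0 0 1]
T4·…·T1 = [5 -2 -8; 2 -1 -2; 0 0 1]
T5·…·T1 = [9 -4 -12; 2 -1 -2; 0 0 1]
T6·…·T1 = [-9 4 12; 6 -3 -6; 0 0 1]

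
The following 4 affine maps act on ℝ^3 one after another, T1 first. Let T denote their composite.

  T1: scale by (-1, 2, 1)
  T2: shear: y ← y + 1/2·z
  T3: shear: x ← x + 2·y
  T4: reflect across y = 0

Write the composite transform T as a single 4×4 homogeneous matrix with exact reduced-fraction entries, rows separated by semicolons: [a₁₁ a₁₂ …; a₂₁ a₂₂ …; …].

T = [-1 4 1 0; 0 -2 -1/2 0; 0 0 1 0; 0 0 0 1]

T1 = [-1 0 0 0; 0 2 0 0; 0 0 1 0; 0 0 0 1]
T2·T1 = [-1 0 0 0; 0 2 1/2 0; 0 0 1 0; 0 0 0 1]
T3·…·T1 = [-1 4 1 0; 0 2 1/2 0; 0 0 1 0; 0 0 0 1]
T4·…·T1 = [-1 4 1 0; 0 -2 -1/2 0; 0 0 1 0; 0 0 0 1]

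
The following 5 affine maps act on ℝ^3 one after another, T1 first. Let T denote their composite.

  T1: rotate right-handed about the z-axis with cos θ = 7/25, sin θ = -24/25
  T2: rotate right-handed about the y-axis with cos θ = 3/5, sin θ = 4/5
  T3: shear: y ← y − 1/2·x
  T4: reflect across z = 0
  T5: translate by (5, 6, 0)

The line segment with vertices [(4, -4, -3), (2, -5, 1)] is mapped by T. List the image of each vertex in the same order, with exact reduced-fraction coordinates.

T1 rotate right-handed about the z-axis with cos θ = 7/25, sin θ = -24/25: (4, -4, -3) → (-68/25, -124/25, -3); (2, -5, 1) → (-106/25, -83/25, 1)
T2 rotate right-handed about the y-axis with cos θ = 3/5, sin θ = 4/5: (-68/25, -124/25, -3) → (-504/125, -124/25, 47/125); (-106/25, -83/25, 1) → (-218/125, -83/25, 499/125)
T3 shear: y ← y − 1/2·x: (-504/125, -124/25, 47/125) → (-504/125, -368/125, 47/125); (-218/125, -83/25, 499/125) → (-218/125, -306/125, 499/125)
T4 reflect across z = 0: (-504/125, -368/125, 47/125) → (-504/125, -368/125, -47/125); (-218/125, -306/125, 499/125) → (-218/125, -306/125, -499/125)
T5 translate by (5, 6, 0): (-504/125, -368/125, -47/125) → (121/125, 382/125, -47/125); (-218/125, -306/125, -499/125) → (407/125, 444/125, -499/125)

image vertices: (121/125, 382/125, -47/125), (407/125, 444/125, -499/125)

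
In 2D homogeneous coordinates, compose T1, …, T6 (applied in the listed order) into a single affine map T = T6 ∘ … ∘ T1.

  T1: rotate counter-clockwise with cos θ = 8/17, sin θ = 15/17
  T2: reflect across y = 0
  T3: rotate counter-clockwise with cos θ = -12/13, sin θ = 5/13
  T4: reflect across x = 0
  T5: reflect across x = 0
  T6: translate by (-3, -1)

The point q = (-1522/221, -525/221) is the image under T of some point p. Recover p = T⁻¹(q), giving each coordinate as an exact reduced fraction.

T1 = [8/17 -15/17 0; 15/17 8/17 0; 0 0 1]
T2·T1 = [8/17 -15/17 0; -15/17 -8/17 0; 0 0 1]
T3·…·T1 = [-21/221 220/221 0; 220/221 21/221 0; 0 0 1]
T4·…·T1 = [21/221 -220/221 0; 220/221 21/221 0; 0 0 1]
T5·…·T1 = [-21/221 220/221 0; 220/221 21/221 0; 0 0 1]
T6·…·T1 = [-21/221 220/221 -3; 220/221 21/221 -1; 0 0 1]
det M = -1; M⁻¹ = [-21/221 220/221 157/221; 220/221 21/221 681/221; 0 0 1]
M⁻¹ · (-1522/221, -525/221)ᵀ = (-1, -4)ᵀ

p = (-1, -4)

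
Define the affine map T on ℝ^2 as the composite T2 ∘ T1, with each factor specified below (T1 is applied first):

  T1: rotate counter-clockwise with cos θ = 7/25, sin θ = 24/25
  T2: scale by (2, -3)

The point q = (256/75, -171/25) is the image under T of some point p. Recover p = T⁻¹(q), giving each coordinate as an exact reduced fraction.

p = (8/3, -1)

T1 = [7/25 -24/25 0; 24/25 7/25 0; 0 0 1]
T2·T1 = [14/25 -48/25 0; -72/25 -21/25 0; 0 0 1]
det M = -6; M⁻¹ = [7/50 -8/25 0; -12/25 -7/75 0; 0 0 1]
M⁻¹ · (256/75, -171/25)ᵀ = (8/3, -1)ᵀ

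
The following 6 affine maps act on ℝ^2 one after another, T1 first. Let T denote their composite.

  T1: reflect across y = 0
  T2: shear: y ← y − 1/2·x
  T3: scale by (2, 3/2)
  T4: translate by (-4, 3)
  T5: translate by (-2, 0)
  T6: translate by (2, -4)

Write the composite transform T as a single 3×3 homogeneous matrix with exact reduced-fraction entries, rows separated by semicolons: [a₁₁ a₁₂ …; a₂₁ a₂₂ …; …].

T = [2 0 -4; -3/4 -3/2 -1; 0 0 1]

T1 = [1 0 0; 0 -1 0; 0 0 1]
T2·T1 = [1 0 0; -1/2 -1 0; 0 0 1]
T3·…·T1 = [2 0 0; -3/4 -3/2 0; 0 0 1]
T4·…·T1 = [2 0 -4; -3/4 -3/2 3; 0 0 1]
T5·…·T1 = [2 0 -6; -3/4 -3/2 3; 0 0 1]
T6·…·T1 = [2 0 -4; -3/4 -3/2 -1; 0 0 1]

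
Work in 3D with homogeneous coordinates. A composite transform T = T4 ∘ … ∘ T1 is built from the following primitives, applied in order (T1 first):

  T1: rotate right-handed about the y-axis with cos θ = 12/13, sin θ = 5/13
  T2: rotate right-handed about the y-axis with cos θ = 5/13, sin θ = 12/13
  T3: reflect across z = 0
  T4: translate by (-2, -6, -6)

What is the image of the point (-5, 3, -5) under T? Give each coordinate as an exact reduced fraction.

T(p) = (-7, -3, -11)

T1 rotate right-handed about the y-axis with cos θ = 12/13, sin θ = 5/13: (-5, 3, -5) → (-85/13, 3, -35/13)
T2 rotate right-handed about the y-axis with cos θ = 5/13, sin θ = 12/13: (-85/13, 3, -35/13) → (-5, 3, 5)
T3 reflect across z = 0: (-5, 3, 5) → (-5, 3, -5)
T4 translate by (-2, -6, -6): (-5, 3, -5) → (-7, -3, -11)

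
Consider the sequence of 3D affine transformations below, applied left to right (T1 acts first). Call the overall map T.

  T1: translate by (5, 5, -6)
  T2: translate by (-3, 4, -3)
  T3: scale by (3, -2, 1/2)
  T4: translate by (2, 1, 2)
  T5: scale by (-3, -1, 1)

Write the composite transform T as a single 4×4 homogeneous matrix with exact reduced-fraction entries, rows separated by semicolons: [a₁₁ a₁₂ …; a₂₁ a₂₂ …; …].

T1 = [1 0 0 5; 0 1 0 5; 0 0 1 -6; 0 0 0 1]
T2·T1 = [1 0 0 2; 0 1 0 9; 0 0 1 -9; 0 0 0 1]
T3·…·T1 = [3 0 0 6; 0 -2 0 -18; 0 0 1/2 -9/2; 0 0 0 1]
T4·…·T1 = [3 0 0 8; 0 -2 0 -17; 0 0 1/2 -5/2; 0 0 0 1]
T5·…·T1 = [-9 0 0 -24; 0 2 0 17; 0 0 1/2 -5/2; 0 0 0 1]

T = [-9 0 0 -24; 0 2 0 17; 0 0 1/2 -5/2; 0 0 0 1]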